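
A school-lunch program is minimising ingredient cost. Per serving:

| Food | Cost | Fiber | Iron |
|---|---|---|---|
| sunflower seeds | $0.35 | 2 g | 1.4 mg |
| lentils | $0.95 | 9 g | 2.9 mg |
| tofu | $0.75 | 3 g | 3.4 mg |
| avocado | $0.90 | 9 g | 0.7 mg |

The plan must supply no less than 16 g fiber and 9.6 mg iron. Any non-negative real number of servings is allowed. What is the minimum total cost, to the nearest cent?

$2.48

An LP optimum is at a vertex; with two nutrient constraints at most two foods are used. Check each candidate.
sunflower seeds only: max(16/2, 9.6/1.4) = 8 servings → $2.80.
lentils only: max(16/9, 9.6/2.9) = 3.31 servings → $3.14.
tofu only: max(16/3, 9.6/3.4) = 5.333 servings → $4.00.
avocado only: max(16/9, 9.6/0.7) = 13.71 servings → $12.34.
sunflower seeds + lentils with both tight: 5.882 servings and 0.4706 servings → $2.51.
sunflower seeds + tofu: intersection lies outside the first quadrant.
sunflower seeds + avocado with both tight: 6.714 servings and 0.2857 servings → $2.61.
lentils + tofu with both tight: 1.169 servings and 1.826 servings → $2.48.
lentils + avocado: the both-tight solution has a negative serving — not a feasible corner.
tofu + avocado with both tight: 2.639 servings and 0.8982 servings → $2.79.
So the least-cost plan costs $2.48.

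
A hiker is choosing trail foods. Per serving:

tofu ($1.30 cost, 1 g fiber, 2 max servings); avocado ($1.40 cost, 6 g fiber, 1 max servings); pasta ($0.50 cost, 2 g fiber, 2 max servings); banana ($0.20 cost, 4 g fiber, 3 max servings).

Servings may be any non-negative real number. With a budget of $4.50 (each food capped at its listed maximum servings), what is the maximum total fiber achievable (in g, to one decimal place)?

Fiber per dollar: banana 20, avocado 4.286, pasta 4, tofu 0.7692.
Take 3 servings of banana: spends $0.60, +12.0 g fiber (running total 12.0 g).
Take 1 serving of avocado: spends $1.40, +6.0 g fiber (running total 18.0 g).
Take 2 servings of pasta: spends $1.00, +4.0 g fiber (running total 22.0 g).
Take 1.154 servings of tofu: spends $1.50, +1.2 g fiber (running total 23.2 g).
Filling greedily by fiber-per-dollar is optimal for one linear limit, giving 23.2 g.

23.2 g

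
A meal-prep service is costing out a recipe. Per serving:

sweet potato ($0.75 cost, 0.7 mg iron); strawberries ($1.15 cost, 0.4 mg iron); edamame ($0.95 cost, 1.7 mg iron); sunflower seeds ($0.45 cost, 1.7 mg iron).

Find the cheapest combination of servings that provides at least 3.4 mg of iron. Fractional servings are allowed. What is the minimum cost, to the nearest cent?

Cost per mg of iron: sunflower seeds $0.2647, edamame $0.5588, sweet potato $1.0714, strawberries $2.8750.
With no serving limits, use only sunflower seeds: 3.4 mg / 1.7 mg = 2 servings × $0.45 = $0.90.

$0.90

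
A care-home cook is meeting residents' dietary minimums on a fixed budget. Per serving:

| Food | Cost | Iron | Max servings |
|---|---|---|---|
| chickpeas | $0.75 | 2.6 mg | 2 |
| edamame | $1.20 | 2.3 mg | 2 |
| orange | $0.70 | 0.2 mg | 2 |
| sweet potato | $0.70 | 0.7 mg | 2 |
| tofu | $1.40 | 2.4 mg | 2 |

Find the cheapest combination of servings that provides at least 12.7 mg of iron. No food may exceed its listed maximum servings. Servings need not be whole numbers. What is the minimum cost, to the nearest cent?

$5.59

Cost per mg of iron: chickpeas $0.2885, edamame $0.5217, tofu $0.5833, sweet potato $1.0000, orange $3.5000.
Take 2 servings of chickpeas: +5.2 mg iron for $1.50 (total $1.50, still need 7.5 mg).
Take 2 servings of edamame: +4.6 mg iron for $2.40 (total $3.90, still need 2.9 mg).
Take 1.208 servings of tofu: +2.9 mg iron for $1.69 (total $5.59, still need 0.0 mg).
Filling from the cheapest source first is optimal under one linear minimum: $5.59.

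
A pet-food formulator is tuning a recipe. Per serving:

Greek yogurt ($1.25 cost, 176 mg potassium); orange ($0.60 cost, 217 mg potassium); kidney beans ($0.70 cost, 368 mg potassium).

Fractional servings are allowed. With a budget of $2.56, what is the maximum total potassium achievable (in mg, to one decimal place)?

1345.8 mg

Potassium per dollar: kidney beans 525.7, orange 361.7, Greek yogurt 140.8.
With no serving limits, spend the whole cost allowance on kidney beans: $2.56 / $0.70 × 368 mg = 1345.8 mg.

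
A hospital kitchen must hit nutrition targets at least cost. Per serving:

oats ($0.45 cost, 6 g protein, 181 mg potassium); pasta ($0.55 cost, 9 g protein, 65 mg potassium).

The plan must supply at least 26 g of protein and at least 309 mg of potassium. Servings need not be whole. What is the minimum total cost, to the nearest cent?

A basic optimal solution has at most two foods positive. Try each food alone and each pair with both targets met exactly.
oats only: max(26/6, 309/181) = 4.333 servings → $1.95.
pasta only: max(26/9, 309/65) = 4.754 servings → $2.61.
oats + pasta with both tight: 0.8805 servings and 2.302 servings → $1.66.
So the least-cost plan costs $1.66.

$1.66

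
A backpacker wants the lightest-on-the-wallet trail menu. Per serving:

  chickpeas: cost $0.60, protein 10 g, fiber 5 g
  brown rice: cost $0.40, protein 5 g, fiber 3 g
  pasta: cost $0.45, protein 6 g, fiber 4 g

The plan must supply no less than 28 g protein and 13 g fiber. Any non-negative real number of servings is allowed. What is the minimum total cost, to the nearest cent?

$1.68

With two linear requirements the optimum uses one or two foods; enumerate the corners.
chickpeas only: max(28/10, 13/5) = 2.8 servings → $1.68.
brown rice only: max(28/5, 13/3) = 5.6 servings → $2.24.
pasta only: max(28/6, 13/4) = 4.667 servings → $2.10.
chickpeas + brown rice: intersection lies outside the first quadrant.
chickpeas + pasta with both targets exact would need a negative amount; discard.
brown rice + pasta with both targets exact would need a negative amount; discard.
So the least-cost plan costs $1.68.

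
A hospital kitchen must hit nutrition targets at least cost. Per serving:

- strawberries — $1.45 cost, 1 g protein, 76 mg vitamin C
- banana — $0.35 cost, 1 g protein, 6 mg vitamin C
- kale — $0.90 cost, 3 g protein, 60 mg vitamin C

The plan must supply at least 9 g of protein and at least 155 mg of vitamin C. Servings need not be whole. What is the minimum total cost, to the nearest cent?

Two binding constraints pin down two serving amounts, so the optimal mix uses at most two foods. The candidates are each food alone (scaled to the tighter of protein/vitamin C) and each pair with both constraints tight.
strawberries only: max(9/1, 155/76) = 9 servings → $13.05.
banana only: max(9/1, 155/6) = 25.83 servings → $9.04.
kale only: max(9/3, 155/60) = 3 servings → $2.70.
strawberries + banana with both tight: 1.443 servings and 7.557 servings → $4.74.
strawberries + kale: the both-tight solution has a negative serving — not a feasible corner.
banana + kale with both tight: 1.786 servings and 2.405 servings → $2.79.
The minimum over all feasible corners is $2.70.

$2.70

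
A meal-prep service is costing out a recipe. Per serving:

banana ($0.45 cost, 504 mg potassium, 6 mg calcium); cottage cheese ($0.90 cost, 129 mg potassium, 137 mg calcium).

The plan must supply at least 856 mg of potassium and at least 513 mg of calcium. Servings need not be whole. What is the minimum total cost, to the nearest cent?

The cheapest plan sits at a corner of the feasible region — with two constraints it uses at most two foods.
banana only: max(856/504, 513/6) = 85.5 servings → $38.48.
cottage cheese only: max(856/129, 513/137) = 6.636 servings → $5.97.
banana + cottage cheese with both tight: 0.7484 servings and 3.712 servings → $3.68.
The minimum over all feasible corners is $3.68.

$3.68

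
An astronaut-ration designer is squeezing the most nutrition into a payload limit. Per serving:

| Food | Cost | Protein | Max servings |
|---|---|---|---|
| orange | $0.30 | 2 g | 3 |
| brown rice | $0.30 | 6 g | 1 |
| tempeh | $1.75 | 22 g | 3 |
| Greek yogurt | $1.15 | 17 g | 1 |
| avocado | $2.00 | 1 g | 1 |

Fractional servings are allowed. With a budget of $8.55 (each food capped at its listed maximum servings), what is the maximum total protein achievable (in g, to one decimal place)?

Protein per dollar: brown rice 20, Greek yogurt 14.78, tempeh 12.57, orange 6.667, avocado 0.5.
Take 1 serving of brown rice: spends $0.30, +6.0 g protein (running total 6.0 g).
Take 1 serving of Greek yogurt: spends $1.15, +17.0 g protein (running total 23.0 g).
Take 3 servings of tempeh: spends $5.25, +66.0 g protein (running total 89.0 g).
Take 3 servings of orange: spends $0.90, +6.0 g protein (running total 95.0 g).
Take 0.475 servings of avocado: spends $0.95, +0.5 g protein (running total 95.5 g).
Filling greedily by protein-per-dollar is optimal for one linear limit, giving 95.5 g.

95.5 g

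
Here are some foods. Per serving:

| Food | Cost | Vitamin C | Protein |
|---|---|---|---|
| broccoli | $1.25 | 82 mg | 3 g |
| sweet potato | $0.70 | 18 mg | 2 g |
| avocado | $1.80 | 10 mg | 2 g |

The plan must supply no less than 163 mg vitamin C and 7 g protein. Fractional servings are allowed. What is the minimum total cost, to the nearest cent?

$2.81

At the optimum either one food covers both requirements or two foods hit both targets exactly; no other combination can be cheaper.
broccoli only: max(163/82, 7/3) = 2.333 servings → $2.92.
sweet potato only: max(163/18, 7/2) = 9.056 servings → $6.34.
avocado only: max(163/10, 7/2) = 16.3 servings → $29.34.
broccoli + sweet potato with both tight: 1.818 servings and 0.7727 servings → $2.81.
broccoli + avocado with both tight: 1.91 servings and 0.6343 servings → $3.53.
sweet potato + avocado: intersection lies outside the first quadrant.
So the least-cost plan costs $2.81.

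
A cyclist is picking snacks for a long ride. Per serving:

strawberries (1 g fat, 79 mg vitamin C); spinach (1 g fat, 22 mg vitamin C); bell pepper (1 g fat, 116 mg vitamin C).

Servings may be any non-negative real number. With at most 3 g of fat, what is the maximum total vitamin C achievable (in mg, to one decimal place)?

348.0 mg

Vitamin C per g fat: bell pepper 116, strawberries 79, spinach 22.
With no serving limits, spend the whole fat allowance on bell pepper: 3 g / 1 g × 116 mg = 348.0 mg.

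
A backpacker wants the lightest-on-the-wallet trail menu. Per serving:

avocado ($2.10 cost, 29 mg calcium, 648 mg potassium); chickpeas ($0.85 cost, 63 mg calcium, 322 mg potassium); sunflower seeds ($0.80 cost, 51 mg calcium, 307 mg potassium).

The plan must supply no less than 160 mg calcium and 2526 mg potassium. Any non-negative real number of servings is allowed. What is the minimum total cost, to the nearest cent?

$6.58

Compare the cost at each extreme point of the feasible region.
avocado only: max(160/29, 2526/648) = 5.517 servings → $11.59.
chickpeas only: max(160/63, 2526/322) = 7.845 servings → $6.67.
sunflower seeds only: max(160/51, 2526/307) = 8.228 servings → $6.58.
avocado + chickpeas with both tight: 3.418 servings and 0.9663 servings → $8.00.
avocado + sunflower seeds with both tight: 3.301 servings and 1.26 servings → $7.94.
chickpeas + sunflower seeds: intersection lies outside the first quadrant.
The minimum over all feasible corners is $6.58.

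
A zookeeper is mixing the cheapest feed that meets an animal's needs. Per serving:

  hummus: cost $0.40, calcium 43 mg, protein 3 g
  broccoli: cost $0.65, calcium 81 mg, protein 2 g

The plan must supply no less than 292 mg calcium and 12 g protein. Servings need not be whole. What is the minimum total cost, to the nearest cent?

Check every corner: each single food scaled to meet both minima, and each pair solved so both constraints bind.
hummus only: max(292/43, 12/3) = 6.791 servings → $2.72.
broccoli only: max(292/81, 12/2) = 6 servings → $3.90.
hummus + broccoli with both tight: 2.471 servings and 2.293 servings → $2.48.
Cheapest feasible corner: $2.48.

$2.48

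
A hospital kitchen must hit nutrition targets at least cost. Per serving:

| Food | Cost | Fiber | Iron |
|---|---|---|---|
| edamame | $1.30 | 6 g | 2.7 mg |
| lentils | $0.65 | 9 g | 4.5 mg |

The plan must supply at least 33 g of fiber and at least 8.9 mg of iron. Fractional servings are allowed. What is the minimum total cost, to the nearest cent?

Minimising a linear cost over {fiber ≥ 33, iron ≥ 8.9, servings ≥ 0} — the optimum is at a vertex, using one or two foods.
edamame only: max(33/6, 8.9/2.7) = 5.5 servings → $7.15.
lentils only: max(33/9, 8.9/4.5) = 3.667 servings → $2.38.
edamame + lentils with both targets exact would need a negative amount; discard.
So the least-cost plan costs $2.38.

$2.38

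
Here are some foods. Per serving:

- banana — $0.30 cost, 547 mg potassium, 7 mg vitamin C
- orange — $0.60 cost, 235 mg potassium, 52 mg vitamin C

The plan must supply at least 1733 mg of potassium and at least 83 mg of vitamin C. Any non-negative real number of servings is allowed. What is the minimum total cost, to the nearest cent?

The cheapest plan sits at a corner of the feasible region — with two constraints it uses at most two foods.
banana only: max(1733/547, 83/7) = 11.86 servings → $3.56.
orange only: max(1733/235, 83/52) = 7.374 servings → $4.42.
banana + orange with both tight: 2.635 servings and 1.241 servings → $1.54.
So the least-cost plan costs $1.54.

$1.54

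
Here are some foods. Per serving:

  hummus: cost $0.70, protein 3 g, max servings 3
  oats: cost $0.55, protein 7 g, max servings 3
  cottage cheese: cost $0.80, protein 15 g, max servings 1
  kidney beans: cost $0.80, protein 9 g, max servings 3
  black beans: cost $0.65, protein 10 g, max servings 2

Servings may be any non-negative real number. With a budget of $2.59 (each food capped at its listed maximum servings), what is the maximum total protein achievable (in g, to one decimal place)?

41.2 g

Protein per dollar: cottage cheese 18.75, black beans 15.38, oats 12.73, kidney beans 11.25, hummus 4.286.
Take 1 serving of cottage cheese: spends $0.80, +15.0 g protein (running total 15.0 g).
Take 2 servings of black beans: spends $1.30, +20.0 g protein (running total 35.0 g).
Take 0.8909 servings of oats: spends $0.49, +6.2 g protein (running total 41.2 g).
Filling greedily by protein-per-dollar is optimal for one linear limit, giving 41.2 g.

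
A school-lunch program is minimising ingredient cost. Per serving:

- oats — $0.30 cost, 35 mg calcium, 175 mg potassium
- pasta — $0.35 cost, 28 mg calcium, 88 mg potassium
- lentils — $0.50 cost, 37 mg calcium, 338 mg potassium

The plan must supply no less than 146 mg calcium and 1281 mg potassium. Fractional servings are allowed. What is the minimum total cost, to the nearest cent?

$1.91

This is a tiny linear program; its minimum lies at a vertex of the feasible set. List the vertices and price them.
oats only: max(146/35, 1281/175) = 7.32 servings → $2.20.
pasta only: max(146/28, 1281/88) = 14.56 servings → $5.09.
lentils only: max(146/37, 1281/338) = 3.946 servings → $1.97.
oats + pasta: the both-tight solution has a negative serving — not a feasible corner.
oats + lentils with both tight: 0.3643 servings and 3.601 servings → $1.91.
pasta + lentils with both tight: 0.3143 servings and 3.708 servings → $1.96.
So the least-cost plan costs $1.91.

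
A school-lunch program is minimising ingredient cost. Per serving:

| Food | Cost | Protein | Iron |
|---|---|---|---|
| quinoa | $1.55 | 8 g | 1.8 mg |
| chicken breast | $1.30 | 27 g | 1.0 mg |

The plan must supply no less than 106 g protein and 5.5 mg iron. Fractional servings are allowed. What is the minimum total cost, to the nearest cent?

quinoa only: max(106/8, 5.5/1.8) = 13.25 servings → $20.54.
chicken breast only: max(106/27, 5.5/1.0) = 5.5 servings → $7.15.
quinoa + chicken breast with both tight: 1.047 servings and 3.616 servings → $6.32.
Cheapest feasible corner: $6.32.

$6.32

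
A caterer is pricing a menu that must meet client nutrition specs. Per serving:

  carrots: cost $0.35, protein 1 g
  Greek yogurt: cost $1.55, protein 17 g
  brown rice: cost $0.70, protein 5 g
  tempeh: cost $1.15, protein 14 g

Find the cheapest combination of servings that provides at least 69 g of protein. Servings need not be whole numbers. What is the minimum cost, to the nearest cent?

Cost per g of protein: tempeh $0.0821, Greek yogurt $0.0912, brown rice $0.1400, carrots $0.3500.
With no serving limits, use only tempeh: 69 g / 14 g = 4.929 servings × $1.15 = $5.67.

$5.67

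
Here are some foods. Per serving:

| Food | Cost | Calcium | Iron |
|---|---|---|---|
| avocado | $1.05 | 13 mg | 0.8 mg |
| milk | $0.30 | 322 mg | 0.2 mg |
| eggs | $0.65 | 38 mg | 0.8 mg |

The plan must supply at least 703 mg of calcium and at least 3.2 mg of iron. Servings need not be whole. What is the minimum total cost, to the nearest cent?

Check every corner: each single food scaled to meet both minima, and each pair solved so both constraints bind.
avocado only: max(703/13, 3.2/0.8) = 54.08 servings → $56.78.
milk only: max(703/322, 3.2/0.2) = 16 servings → $4.80.
eggs only: max(703/38, 3.2/0.8) = 18.5 servings → $12.03.
avocado + milk with both tight: 3.489 servings and 2.042 servings → $4.28.
avocado + eggs: the both-tight solution has a negative serving — not a feasible corner.
milk + eggs with both tight: 1.763 servings and 3.559 servings → $2.84.
So the least-cost plan costs $2.84.

$2.84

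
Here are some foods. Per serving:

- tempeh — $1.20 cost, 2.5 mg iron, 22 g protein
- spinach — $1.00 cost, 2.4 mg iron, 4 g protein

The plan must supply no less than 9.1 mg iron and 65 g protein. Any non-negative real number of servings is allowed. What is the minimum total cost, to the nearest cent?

Check every corner: each single food scaled to meet both minima, and each pair solved so both constraints bind.
tempeh only: max(9.1/2.5, 65/22) = 3.64 servings → $4.37.
spinach only: max(9.1/2.4, 65/4) = 16.25 servings → $16.25.
tempeh + spinach with both tight: 2.794 servings and 0.8808 servings → $4.23.
So the least-cost plan costs $4.23.

$4.23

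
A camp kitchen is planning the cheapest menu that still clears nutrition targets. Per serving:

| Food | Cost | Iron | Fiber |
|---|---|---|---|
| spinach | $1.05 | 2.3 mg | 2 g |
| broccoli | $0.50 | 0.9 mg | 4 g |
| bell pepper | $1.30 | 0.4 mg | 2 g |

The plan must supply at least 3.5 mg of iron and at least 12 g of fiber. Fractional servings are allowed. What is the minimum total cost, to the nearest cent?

$1.85

An LP optimum is at a vertex; with two nutrient constraints at most two foods are used. Check each candidate.
spinach only: max(3.5/2.3, 12/2) = 6 servings → $6.30.
broccoli only: max(3.5/0.9, 12/4) = 3.889 servings → $1.94.
bell pepper only: max(3.5/0.4, 12/2) = 8.75 servings → $11.38.
spinach + broccoli with both tight: 0.4324 servings and 2.784 servings → $1.85.
spinach + bell pepper with both tight: 0.5789 servings and 5.421 servings → $7.66.
broccoli + bell pepper: intersection lies outside the first quadrant.
The minimum over all feasible corners is $1.85.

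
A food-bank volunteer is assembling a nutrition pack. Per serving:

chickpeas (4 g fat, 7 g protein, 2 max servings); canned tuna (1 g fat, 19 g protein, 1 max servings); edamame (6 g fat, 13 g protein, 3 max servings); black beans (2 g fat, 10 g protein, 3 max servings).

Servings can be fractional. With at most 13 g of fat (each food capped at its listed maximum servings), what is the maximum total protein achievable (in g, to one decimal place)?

62.0 g

Protein per g fat: canned tuna 19, black beans 5, edamame 2.167, chickpeas 1.75.
Take 1 serving of canned tuna: uses 1 g fat, +19.0 g protein (running total 19.0 g).
Take 3 servings of black beans: uses 6 g fat, +30.0 g protein (running total 49.0 g).
Take 1 serving of edamame: uses 6 g fat, +13.0 g protein (running total 62.0 g).
Filling greedily by protein-per-g fat is optimal for one linear limit, giving 62.0 g.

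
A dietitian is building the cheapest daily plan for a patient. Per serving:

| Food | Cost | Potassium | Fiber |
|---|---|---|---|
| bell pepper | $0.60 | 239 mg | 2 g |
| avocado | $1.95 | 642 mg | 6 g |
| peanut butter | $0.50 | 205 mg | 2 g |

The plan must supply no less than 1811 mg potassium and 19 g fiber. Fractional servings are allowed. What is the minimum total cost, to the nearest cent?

$4.75

At the optimum either one food covers both requirements or two foods hit both targets exactly; no other combination can be cheaper.
bell pepper only: max(1811/239, 19/2) = 9.5 servings → $5.70.
avocado only: max(1811/642, 19/6) = 3.167 servings → $6.17.
peanut butter only: max(1811/205, 19/2) = 9.5 servings → $4.75.
bell pepper + avocado: the both-tight solution has a negative serving — not a feasible corner.
bell pepper + peanut butter: the both-tight solution has a negative serving — not a feasible corner.
avocado + peanut butter: the both-tight solution has a negative serving — not a feasible corner.
The minimum over all feasible corners is $4.75.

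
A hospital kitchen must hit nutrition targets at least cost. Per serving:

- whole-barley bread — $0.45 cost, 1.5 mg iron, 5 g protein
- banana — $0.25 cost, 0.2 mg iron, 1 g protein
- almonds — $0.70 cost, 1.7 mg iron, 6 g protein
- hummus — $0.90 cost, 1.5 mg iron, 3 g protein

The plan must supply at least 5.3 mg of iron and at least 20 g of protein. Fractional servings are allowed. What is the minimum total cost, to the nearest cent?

whole-barley bread only: max(5.3/1.5, 20/5) = 4 servings → $1.80.
banana only: max(5.3/0.2, 20/1) = 26.5 servings → $6.62.
almonds only: max(5.3/1.7, 20/6) = 3.333 servings → $2.33.
hummus only: max(5.3/1.5, 20/3) = 6.667 servings → $6.00.
whole-barley bread + banana with both tight: 2.6 servings and 7 servings → $2.92.
whole-barley bread + almonds: intersection lies outside the first quadrant.
whole-barley bread + hummus with both targets exact would need a negative amount; discard.
banana + almonds with both tight: 4.4 servings and 2.6 servings → $2.92.
banana + hummus with both tight: 15.67 servings and 1.444 servings → $5.22.
almonds + hummus: the both-tight solution has a negative serving — not a feasible corner.
Cheapest feasible corner: $1.80.

$1.80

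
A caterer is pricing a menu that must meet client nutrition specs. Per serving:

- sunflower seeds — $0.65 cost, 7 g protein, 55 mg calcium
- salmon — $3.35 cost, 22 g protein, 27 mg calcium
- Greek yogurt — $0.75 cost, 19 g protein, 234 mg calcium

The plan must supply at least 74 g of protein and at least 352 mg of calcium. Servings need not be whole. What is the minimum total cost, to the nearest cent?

$2.92

sunflower seeds only: max(74/7, 352/55) = 10.57 servings → $6.87.
salmon only: max(74/22, 352/27) = 13.04 servings → $43.67.
Greek yogurt only: max(74/19, 352/234) = 3.895 servings → $2.92.
sunflower seeds + salmon with both tight: 5.628 servings and 1.573 servings → $8.93.
sunflower seeds + Greek yogurt: the both-tight solution has a negative serving — not a feasible corner.
salmon + Greek yogurt with both tight: 2.293 servings and 1.24 servings → $8.61.
So the least-cost plan costs $2.92.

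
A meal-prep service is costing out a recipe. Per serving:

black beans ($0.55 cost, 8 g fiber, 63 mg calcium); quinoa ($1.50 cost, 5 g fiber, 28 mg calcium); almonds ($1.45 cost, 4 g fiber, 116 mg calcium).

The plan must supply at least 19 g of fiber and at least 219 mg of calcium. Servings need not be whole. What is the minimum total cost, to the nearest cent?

The cheapest plan sits at a corner of the feasible region — with two constraints it uses at most two foods.
black beans only: max(19/8, 219/63) = 3.476 servings → $1.91.
quinoa only: max(19/5, 219/28) = 7.821 servings → $11.73.
almonds only: max(19/4, 219/116) = 4.75 servings → $6.89.
black beans + quinoa with both targets exact would need a negative amount; discard.
black beans + almonds with both tight: 1.964 servings and 0.821 servings → $2.27.
quinoa + almonds with both tight: 2.838 servings and 1.203 servings → $6.00.
So the least-cost plan costs $1.91.

$1.91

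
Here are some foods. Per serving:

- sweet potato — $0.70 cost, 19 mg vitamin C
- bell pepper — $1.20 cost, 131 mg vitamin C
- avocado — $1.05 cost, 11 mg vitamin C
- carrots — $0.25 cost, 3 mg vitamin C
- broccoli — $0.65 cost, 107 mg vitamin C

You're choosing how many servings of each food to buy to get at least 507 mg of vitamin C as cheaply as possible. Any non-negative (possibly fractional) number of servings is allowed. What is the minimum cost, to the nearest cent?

$3.08

Cost per mg of vitamin C: broccoli $0.0061, bell pepper $0.0092, sweet potato $0.0368, carrots $0.0833, avocado $0.0955.
With no serving limits, use only broccoli: 507 mg / 107 mg = 4.738 servings × $0.65 = $3.08.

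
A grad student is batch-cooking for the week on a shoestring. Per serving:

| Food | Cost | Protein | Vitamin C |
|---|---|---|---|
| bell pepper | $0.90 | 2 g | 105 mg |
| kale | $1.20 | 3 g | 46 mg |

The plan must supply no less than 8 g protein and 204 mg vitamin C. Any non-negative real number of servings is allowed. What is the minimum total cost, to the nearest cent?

$3.31

An LP optimum is at a vertex; with two nutrient constraints at most two foods are used. Check each candidate.
bell pepper only: max(8/2, 204/105) = 4 servings → $3.60.
kale only: max(8/3, 204/46) = 4.435 servings → $5.32.
bell pepper + kale with both tight: 1.094 servings and 1.937 servings → $3.31.
Cheapest feasible corner: $3.31.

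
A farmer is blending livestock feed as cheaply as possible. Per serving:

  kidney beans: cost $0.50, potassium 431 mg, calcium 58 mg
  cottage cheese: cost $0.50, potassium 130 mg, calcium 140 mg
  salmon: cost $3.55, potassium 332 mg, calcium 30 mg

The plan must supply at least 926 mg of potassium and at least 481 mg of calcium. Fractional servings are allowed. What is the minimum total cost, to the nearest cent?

kidney beans only: max(926/431, 481/58) = 8.293 servings → $4.15.
cottage cheese only: max(926/130, 481/140) = 7.123 servings → $3.56.
salmon only: max(926/332, 481/30) = 16.03 servings → $56.92.
kidney beans + cottage cheese with both tight: 1.271 servings and 2.909 servings → $2.09.
kidney beans + salmon with both targets exact would need a negative amount; discard.
cottage cheese + salmon with both tight: 3.098 servings and 1.576 servings → $7.14.
Cheapest feasible corner: $2.09.

$2.09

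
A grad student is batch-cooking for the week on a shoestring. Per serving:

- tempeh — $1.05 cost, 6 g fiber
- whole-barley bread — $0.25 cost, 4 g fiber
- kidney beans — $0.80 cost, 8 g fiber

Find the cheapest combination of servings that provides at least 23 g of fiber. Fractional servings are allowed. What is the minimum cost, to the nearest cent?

$1.44

Cost per g of fiber: whole-barley bread $0.0625, kidney beans $0.1000, tempeh $0.1750.
With no serving limits, use only whole-barley bread: 23 g / 4 g = 5.75 servings × $0.25 = $1.44.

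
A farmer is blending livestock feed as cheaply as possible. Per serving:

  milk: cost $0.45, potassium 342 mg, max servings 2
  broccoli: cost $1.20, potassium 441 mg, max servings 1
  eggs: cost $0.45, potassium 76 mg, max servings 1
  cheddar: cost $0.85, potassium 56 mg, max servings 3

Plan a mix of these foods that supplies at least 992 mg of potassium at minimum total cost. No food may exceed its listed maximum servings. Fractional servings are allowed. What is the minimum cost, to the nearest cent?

Cost per mg of potassium: milk $0.0013, broccoli $0.0027, eggs $0.0059, cheddar $0.0152.
Take 2 servings of milk: +684.0 mg potassium for $0.90 (total $0.90, still need 308.0 mg).
Take 0.6984 servings of broccoli: +308.0 mg potassium for $0.84 (total $1.74, still need 0.0 mg).
Filling from the cheapest source first is optimal under one linear minimum: $1.74.

$1.74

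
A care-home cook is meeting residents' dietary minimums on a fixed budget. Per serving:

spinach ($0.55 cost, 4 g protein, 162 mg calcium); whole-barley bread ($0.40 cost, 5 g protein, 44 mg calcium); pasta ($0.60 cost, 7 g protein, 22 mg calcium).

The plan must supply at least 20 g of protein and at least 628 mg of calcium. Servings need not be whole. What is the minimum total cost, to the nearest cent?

$2.42

The cheapest plan sits at a corner of the feasible region — with two constraints it uses at most two foods.
spinach only: max(20/4, 628/162) = 5 servings → $2.75.
whole-barley bread only: max(20/5, 628/44) = 14.27 servings → $5.71.
pasta only: max(20/7, 628/22) = 28.55 servings → $17.13.
spinach + whole-barley bread with both tight: 3.565 servings and 1.148 servings → $2.42.
spinach + pasta with both tight: 3.782 servings and 0.696 servings → $2.50.
whole-barley bread + pasta: the both-tight solution has a negative serving — not a feasible corner.
Cheapest feasible corner: $2.42.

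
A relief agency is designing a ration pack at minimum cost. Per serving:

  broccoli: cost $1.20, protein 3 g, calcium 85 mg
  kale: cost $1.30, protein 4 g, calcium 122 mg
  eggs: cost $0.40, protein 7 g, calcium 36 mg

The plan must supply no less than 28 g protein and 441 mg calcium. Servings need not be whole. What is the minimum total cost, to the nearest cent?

$4.74

Check every corner: each single food scaled to meet both minima, and each pair solved so both constraints bind.
broccoli only: max(28/3, 441/85) = 9.333 servings → $11.20.
kale only: max(28/4, 441/122) = 7 servings → $9.10.
eggs only: max(28/7, 441/36) = 12.25 servings → $4.90.
broccoli + kale with both targets exact would need a negative amount; discard.
broccoli + eggs with both tight: 4.269 servings and 2.17 servings → $5.99.
kale + eggs with both tight: 2.928 servings and 2.327 servings → $4.74.
So the least-cost plan costs $4.74.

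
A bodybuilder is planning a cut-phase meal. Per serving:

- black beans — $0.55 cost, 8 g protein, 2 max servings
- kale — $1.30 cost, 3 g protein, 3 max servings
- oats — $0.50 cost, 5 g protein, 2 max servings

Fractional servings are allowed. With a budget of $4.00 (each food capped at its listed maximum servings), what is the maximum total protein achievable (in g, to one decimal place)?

Protein per dollar: black beans 14.55, oats 10, kale 2.308.
Take 2 servings of black beans: spends $1.10, +16.0 g protein (running total 16.0 g).
Take 2 servings of oats: spends $1.00, +10.0 g protein (running total 26.0 g).
Take 1.462 servings of kale: spends $1.90, +4.4 g protein (running total 30.4 g).
Greedy by best ratio exhausts the cost allowance optimally: 30.4 g.

30.4 g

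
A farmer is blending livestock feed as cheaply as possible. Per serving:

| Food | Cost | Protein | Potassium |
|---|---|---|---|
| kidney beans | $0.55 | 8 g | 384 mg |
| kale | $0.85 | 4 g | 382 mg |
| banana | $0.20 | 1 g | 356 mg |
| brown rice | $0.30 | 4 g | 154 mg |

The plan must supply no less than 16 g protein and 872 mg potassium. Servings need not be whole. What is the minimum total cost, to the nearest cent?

kidney beans only: max(16/8, 872/384) = 2.271 servings → $1.25.
kale only: max(16/4, 872/382) = 4 servings → $3.40.
banana only: max(16/1, 872/356) = 16 servings → $3.20.
brown rice only: max(16/4, 872/154) = 5.662 servings → $1.70.
kidney beans + kale with both tight: 1.726 servings and 0.5474 servings → $1.41.
kidney beans + banana with both tight: 1.958 servings and 0.3377 servings → $1.14.
kidney beans + brown rice with both targets exact would need a negative amount; discard.
kale + banana with both targets exact would need a negative amount; discard.
kale + brown rice with both tight: 1.123 servings and 2.877 servings → $1.82.
banana + brown rice with both tight: 0.8063 servings and 3.798 servings → $1.30.
The minimum over all feasible corners is $1.14.

$1.14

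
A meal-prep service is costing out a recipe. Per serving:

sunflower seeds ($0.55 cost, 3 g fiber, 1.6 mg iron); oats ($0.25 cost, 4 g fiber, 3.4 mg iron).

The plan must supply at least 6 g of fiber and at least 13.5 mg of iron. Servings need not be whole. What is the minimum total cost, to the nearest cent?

With two linear requirements the optimum uses one or two foods; enumerate the corners.
sunflower seeds only: max(6/3, 13.5/1.6) = 8.438 servings → $4.64.
oats only: max(6/4, 13.5/3.4) = 3.971 servings → $0.99.
sunflower seeds + oats: intersection lies outside the first quadrant.
The minimum over all feasible corners is $0.99.

$0.99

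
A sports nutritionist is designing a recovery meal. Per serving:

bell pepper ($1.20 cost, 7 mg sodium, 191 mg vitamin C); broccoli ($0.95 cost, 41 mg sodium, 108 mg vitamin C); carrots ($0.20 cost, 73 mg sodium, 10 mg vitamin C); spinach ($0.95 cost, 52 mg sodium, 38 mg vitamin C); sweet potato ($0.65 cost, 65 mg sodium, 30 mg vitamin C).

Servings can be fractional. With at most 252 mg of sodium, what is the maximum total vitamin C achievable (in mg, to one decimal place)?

Vitamin C per mg sodium: bell pepper 27.29, broccoli 2.634, spinach 0.7308, sweet potato 0.4615, carrots 0.137.
With no serving limits, spend the whole sodium allowance on bell pepper: 252 mg / 7 mg × 191 mg = 6876.0 mg.

6876.0 mg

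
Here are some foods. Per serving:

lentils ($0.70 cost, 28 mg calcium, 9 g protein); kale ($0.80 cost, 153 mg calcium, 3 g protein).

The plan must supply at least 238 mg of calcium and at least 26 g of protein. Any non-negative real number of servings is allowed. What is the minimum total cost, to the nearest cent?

The cheapest plan sits at a corner of the feasible region — with two constraints it uses at most two foods.
lentils only: max(238/28, 26/9) = 8.5 servings → $5.95.
kale only: max(238/153, 26/3) = 8.667 servings → $6.93.
lentils + kale with both tight: 2.524 servings and 1.094 servings → $2.64.
The minimum over all feasible corners is $2.64.

$2.64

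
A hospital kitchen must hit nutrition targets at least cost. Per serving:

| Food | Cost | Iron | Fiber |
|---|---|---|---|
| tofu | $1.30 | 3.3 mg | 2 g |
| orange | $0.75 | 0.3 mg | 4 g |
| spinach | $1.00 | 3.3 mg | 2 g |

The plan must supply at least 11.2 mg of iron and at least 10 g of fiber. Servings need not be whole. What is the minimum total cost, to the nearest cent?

$3.95

Check every corner: each single food scaled to meet both minima, and each pair solved so both constraints bind.
tofu only: max(11.2/3.3, 10/2) = 5 servings → $6.50.
orange only: max(11.2/0.3, 10/4) = 37.33 servings → $28.00.
spinach only: max(11.2/3.3, 10/2) = 5 servings → $5.00.
tofu + orange with both tight: 3.317 servings and 0.8413 servings → $4.94.
tofu + spinach (both tight): parallel constraints — no distinct corner.
orange + spinach with both tight: 0.8413 servings and 3.317 servings → $3.95.
Cheapest feasible corner: $3.95.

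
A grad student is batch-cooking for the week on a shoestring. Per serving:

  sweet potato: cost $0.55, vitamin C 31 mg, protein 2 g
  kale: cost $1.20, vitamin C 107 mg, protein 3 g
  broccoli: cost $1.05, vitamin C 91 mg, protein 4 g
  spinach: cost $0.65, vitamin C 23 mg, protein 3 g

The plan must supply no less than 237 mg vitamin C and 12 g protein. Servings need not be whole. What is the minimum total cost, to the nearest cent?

An LP optimum is at a vertex; with two nutrient constraints at most two foods are used. Check each candidate.
sweet potato only: max(237/31, 12/2) = 7.645 servings → $4.20.
kale only: max(237/107, 12/3) = 4 servings → $4.80.
broccoli only: max(237/91, 12/4) = 3 servings → $3.15.
spinach only: max(237/23, 12/3) = 10.3 servings → $6.70.
sweet potato + kale with both tight: 4.736 servings and 0.843 servings → $3.62.
sweet potato + broccoli with both tight: 2.483 servings and 1.759 servings → $3.21.
sweet potato + spinach: intersection lies outside the first quadrant.
kale + broccoli with both targets exact would need a negative amount; discard.
kale + spinach with both tight: 1.726 servings and 2.274 servings → $3.55.
broccoli + spinach with both tight: 2.403 servings and 0.7956 servings → $3.04.
So the least-cost plan costs $3.04.

$3.04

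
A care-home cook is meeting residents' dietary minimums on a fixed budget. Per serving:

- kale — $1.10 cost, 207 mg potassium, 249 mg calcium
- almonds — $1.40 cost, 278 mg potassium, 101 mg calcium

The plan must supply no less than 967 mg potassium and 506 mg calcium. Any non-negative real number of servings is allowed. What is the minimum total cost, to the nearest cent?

Compare the cost at each extreme point of the feasible region.
kale only: max(967/207, 506/249) = 4.671 servings → $5.14.
almonds only: max(967/278, 506/101) = 5.01 servings → $7.01.
kale + almonds with both tight: 0.89 servings and 2.816 servings → $4.92.
The minimum over all feasible corners is $4.92.

$4.92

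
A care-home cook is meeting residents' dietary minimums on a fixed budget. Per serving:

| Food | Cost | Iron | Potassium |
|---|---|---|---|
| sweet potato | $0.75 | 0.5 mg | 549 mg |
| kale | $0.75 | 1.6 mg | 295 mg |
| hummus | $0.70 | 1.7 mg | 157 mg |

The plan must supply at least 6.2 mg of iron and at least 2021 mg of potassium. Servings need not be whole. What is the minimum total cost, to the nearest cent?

$3.90

Minimising a linear cost over {iron ≥ 6.2, potassium ≥ 2021, servings ≥ 0} — the optimum is at a vertex, using one or two foods.
sweet potato only: max(6.2/0.5, 2021/549) = 12.4 servings → $9.30.
kale only: max(6.2/1.6, 2021/295) = 6.851 servings → $5.14.
hummus only: max(6.2/1.7, 2021/157) = 12.87 servings → $9.01.
sweet potato + kale with both tight: 1.922 servings and 3.274 servings → $3.90.
sweet potato + hummus with both tight: 2.881 servings and 2.8 servings → $4.12.
kale + hummus with both targets exact would need a negative amount; discard.
The minimum over all feasible corners is $3.90.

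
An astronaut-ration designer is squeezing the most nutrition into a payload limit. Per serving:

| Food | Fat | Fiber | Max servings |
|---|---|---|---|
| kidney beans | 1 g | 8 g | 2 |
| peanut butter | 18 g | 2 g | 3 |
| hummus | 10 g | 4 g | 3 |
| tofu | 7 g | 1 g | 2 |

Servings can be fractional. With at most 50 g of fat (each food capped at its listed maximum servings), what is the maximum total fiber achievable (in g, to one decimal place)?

Fiber per g fat: kidney beans 8, hummus 0.4, tofu 0.1429, peanut butter 0.1111.
Take 2 servings of kidney beans: uses 2 g fat, +16.0 g fiber (running total 16.0 g).
Take 3 servings of hummus: uses 30 g fat, +12.0 g fiber (running total 28.0 g).
Take 2 servings of tofu: uses 14 g fat, +2.0 g fiber (running total 30.0 g).
Take 0.2222 servings of peanut butter: uses 4 g fat, +0.4 g fiber (running total 30.4 g).
Filling greedily by fiber-per-g fat is optimal for one linear limit, giving 30.4 g.

30.4 g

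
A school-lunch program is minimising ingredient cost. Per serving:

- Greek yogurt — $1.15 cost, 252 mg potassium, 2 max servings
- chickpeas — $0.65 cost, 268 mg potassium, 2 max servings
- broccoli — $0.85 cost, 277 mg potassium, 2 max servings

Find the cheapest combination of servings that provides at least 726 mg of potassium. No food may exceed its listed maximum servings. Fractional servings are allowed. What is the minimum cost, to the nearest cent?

$1.88

Cost per mg of potassium: chickpeas $0.0024, broccoli $0.0031, Greek yogurt $0.0046.
Take 2 servings of chickpeas: +536.0 mg potassium for $1.30 (total $1.30, still need 190.0 mg).
Take 0.6859 servings of broccoli: +190.0 mg potassium for $0.58 (total $1.88, still need 0.0 mg).
Greedy by cheapest-per-mg is optimal for a single linear constraint, so the minimum cost is $1.88.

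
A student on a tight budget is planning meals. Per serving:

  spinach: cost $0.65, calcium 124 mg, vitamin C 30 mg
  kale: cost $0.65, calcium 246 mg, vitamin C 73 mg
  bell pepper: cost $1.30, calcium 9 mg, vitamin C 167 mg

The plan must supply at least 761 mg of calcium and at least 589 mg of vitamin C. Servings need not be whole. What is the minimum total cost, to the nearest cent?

An LP optimum is at a vertex; with two nutrient constraints at most two foods are used. Check each candidate.
spinach only: max(761/124, 589/30) = 19.63 servings → $12.76.
kale only: max(761/246, 589/73) = 8.068 servings → $5.24.
bell pepper only: max(761/9, 589/167) = 84.56 servings → $109.92.
spinach + kale: intersection lies outside the first quadrant.
spinach + bell pepper with both tight: 5.959 servings and 2.457 servings → $7.07.
kale + bell pepper with both tight: 3.013 servings and 2.21 servings → $4.83.
The minimum over all feasible corners is $4.83.

$4.83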